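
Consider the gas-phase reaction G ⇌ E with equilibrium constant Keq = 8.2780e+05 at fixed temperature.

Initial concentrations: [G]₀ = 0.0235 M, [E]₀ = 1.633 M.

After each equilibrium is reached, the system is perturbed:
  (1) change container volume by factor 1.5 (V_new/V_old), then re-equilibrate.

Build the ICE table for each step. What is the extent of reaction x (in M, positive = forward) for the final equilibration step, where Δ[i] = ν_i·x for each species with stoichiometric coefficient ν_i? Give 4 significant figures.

x = 0 M

Q₀ = 69.49 vs Keq = 8.2780e+05 ⇒ Q<K, forward
Step 1:
                  G         E
  I          0.0235     1.633
  C         -0.0235    0.0235
  E       2.0011e-06     1.656
  solve Keq expr → x = 0.0235; check Q = 8.2780e+05
Then change container volume by factor 1.5 (V_new/V_old).
Step 2:
                  G         E
  I       1.3341e-06     1.104
  C               0         0
  E       1.3341e-06     1.104
  solve Keq expr → x = 0; check Q = 8.2780e+05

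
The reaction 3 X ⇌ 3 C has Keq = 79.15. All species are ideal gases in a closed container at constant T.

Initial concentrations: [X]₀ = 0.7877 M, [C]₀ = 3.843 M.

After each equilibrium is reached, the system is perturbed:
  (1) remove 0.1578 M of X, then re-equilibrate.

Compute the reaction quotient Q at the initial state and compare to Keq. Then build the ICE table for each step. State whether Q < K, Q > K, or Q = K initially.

Q₀ = 116.1 vs Keq = 79.15 ⇒ Q>K, reverse
Step 1:
                   X          C
  I           0.7877      3.843
  C          0.08708   -0.08708
  E           0.8748      3.756
  solve Keq expr → x = -0.02903; check Q = 79.15
Then remove 0.1578 M of X.
Step 2:
                   X          C
  I            0.717      3.756
  C            0.128     -0.128
  E            0.845      3.628
  solve Keq expr → x = -0.04266; check Q = 79.15

Q₀ = 116.1; Q > K (proceeds reverse)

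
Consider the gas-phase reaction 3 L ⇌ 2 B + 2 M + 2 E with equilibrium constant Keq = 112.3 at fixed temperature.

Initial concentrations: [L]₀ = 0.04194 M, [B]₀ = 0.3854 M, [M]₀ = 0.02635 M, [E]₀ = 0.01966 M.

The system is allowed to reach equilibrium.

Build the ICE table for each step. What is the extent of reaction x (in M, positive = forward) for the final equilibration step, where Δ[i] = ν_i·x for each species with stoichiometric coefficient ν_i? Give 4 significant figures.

Q₀ = 5.4034e-04 vs Keq = 112.3 ⇒ Q<K, forward
Step 1:
                  L         B         M         E
  I         0.04194    0.3854   0.02635   0.01966
  C        -0.03986   0.02657   0.02657   0.02657
  E        0.002084     0.412   0.05292   0.04623
  solve Keq expr → x = 0.01329; check Q = 112.3

x = 0.01329 M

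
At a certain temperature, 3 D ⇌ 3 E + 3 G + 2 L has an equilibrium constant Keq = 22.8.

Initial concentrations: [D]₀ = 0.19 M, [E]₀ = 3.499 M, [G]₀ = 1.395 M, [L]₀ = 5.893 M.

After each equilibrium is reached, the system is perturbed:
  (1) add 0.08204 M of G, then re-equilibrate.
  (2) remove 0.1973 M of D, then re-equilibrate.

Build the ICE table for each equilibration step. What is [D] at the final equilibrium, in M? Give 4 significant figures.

[D]_eq = 1.058 M

Q₀ = 5.8880e+05 vs Keq = 22.8 ⇒ Q>K, reverse
Step 1:
                    D           E           G           L
  init           0.19       3.499       1.395       5.893
  Δ            0.9663     -0.9663     -0.9663     -0.6442
  eq            1.156       2.533      0.4287       5.249
  solve Keq expr → x = -0.3221; check Q = 22.8
Then add 0.08204 M of G.
Step 2:
                    D           E           G           L
  init          1.156       2.533      0.5107       5.249
  Δ           0.05159    -0.05159    -0.05159     -0.0344
  eq            1.208       2.481      0.4591       5.214
  solve Keq expr → x = -0.0172; check Q = 22.8
Then remove 0.1973 M of D.
Step 3:
                    D           E           G           L
  init          1.011       2.481      0.4591       5.214
  Δ           0.04745    -0.04745    -0.04745    -0.03163
  eq            1.058       2.434      0.4117       5.183
  solve Keq expr → x = -0.01582; check Q = 22.8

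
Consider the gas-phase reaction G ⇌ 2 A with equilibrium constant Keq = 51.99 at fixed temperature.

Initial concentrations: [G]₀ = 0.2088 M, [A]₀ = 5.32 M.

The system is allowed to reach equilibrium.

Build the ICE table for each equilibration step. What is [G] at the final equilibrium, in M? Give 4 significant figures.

[G]_eq = 0.4501 M

Q₀ = 135.5 vs Keq = 51.99 ⇒ Q>K, reverse
Step 1:
                   G          A
  Initial     0.2088       5.32
  Change      0.2413    -0.4826
  Equil       0.4501      4.837
  solve Keq expr → x = -0.2413; check Q = 51.99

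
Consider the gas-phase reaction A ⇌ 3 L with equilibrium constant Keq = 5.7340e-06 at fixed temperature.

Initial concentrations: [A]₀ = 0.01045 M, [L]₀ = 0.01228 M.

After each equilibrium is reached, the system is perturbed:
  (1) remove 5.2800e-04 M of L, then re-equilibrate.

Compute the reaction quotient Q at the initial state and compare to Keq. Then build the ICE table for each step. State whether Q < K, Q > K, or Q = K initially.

Q₀ = 1.7721e-04; Q > K (proceeds reverse)

Q₀ = 1.7721e-04 vs Keq = 5.7340e-06 ⇒ Q>K, reverse
Step 1:
                   A          L
  Initial    0.01045    0.01228
  Change    0.002686  -0.008057
  Equil      0.01314   0.004223
  solve Keq expr → x = -0.002686; check Q = 5.7340e-06
Then remove 5.2800e-04 M of L.
Step 2:
                   A          L
  Initial    0.01314   0.003695
  Change  -1.6990e-04 5.0971e-04
  Equil      0.01297   0.004205
  solve Keq expr → x = 1.6990e-04; check Q = 5.7340e-06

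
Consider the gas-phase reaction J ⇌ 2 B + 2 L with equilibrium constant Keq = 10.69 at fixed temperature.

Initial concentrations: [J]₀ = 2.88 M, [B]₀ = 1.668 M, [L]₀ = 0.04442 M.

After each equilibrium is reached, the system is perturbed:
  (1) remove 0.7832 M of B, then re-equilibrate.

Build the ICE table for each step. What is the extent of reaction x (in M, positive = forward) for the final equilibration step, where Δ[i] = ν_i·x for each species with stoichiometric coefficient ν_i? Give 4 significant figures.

Q₀ = 0.001906 vs Keq = 10.69 ⇒ Q<K, forward
Step 1:
                  J         B         L
  I            2.88     1.668   0.04442
  C         -0.7385     1.477     1.477
  E           2.142     3.145     1.521
  solve Keq expr → x = 0.7385; check Q = 10.69
Then remove 0.7832 M of B.
Step 2:
                  J         B         L
  I           2.142     2.362     1.521
  C         -0.1267    0.2533    0.2533
  E           2.015     2.615     1.775
  solve Keq expr → x = 0.1267; check Q = 10.69

x = 0.1267 M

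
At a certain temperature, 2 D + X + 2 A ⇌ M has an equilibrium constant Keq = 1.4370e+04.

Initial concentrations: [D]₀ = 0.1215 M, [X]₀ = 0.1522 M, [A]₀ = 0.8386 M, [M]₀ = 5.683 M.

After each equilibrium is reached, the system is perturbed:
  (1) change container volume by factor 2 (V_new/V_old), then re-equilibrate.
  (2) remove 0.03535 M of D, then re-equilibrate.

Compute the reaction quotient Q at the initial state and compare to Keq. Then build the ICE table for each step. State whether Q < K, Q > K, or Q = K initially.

Q₀ = 3597 vs Keq = 1.4370e+04 ⇒ Q<K, forward
Step 1:
                   D          X          A          M
  init        0.1215     0.1522     0.8386      5.683
  Δ         -0.05052   -0.02526   -0.05052    0.02526
  eq         0.07098     0.1269     0.7881      5.708
  solve Keq expr → x = 0.02526; check Q = 1.4370e+04
Then change container volume by factor 2 (V_new/V_old).
Step 2:
                   D          X          A          M
  init       0.03549    0.06347      0.394      2.854
  Δ          0.06368    0.03184    0.06368   -0.03184
  eq         0.09917    0.09531     0.4577      2.822
  solve Keq expr → x = -0.03184; check Q = 1.4370e+04
Then remove 0.03535 M of D.
Step 3:
                   D          X          A          M
  init       0.06382    0.09531     0.4577      2.822
  Δ          0.02457    0.01228    0.02457   -0.01228
  eq         0.08839     0.1076     0.4823       2.81
  solve Keq expr → x = -0.01228; check Q = 1.4370e+04

Q₀ = 3597; Q < K (proceeds forward)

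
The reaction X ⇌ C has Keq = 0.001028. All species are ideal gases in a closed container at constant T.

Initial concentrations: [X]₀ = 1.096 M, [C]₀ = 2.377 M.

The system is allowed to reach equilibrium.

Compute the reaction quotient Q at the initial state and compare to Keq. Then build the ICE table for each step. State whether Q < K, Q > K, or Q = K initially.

Q₀ = 2.169 vs Keq = 0.001028 ⇒ Q>K, reverse
Step 1:
                    X           C
  I             1.096       2.377
  C             2.373      -2.373
  E             3.469    0.003567
  solve Keq expr → x = -2.373; check Q = 0.001028

Q₀ = 2.169; Q > K (proceeds reverse)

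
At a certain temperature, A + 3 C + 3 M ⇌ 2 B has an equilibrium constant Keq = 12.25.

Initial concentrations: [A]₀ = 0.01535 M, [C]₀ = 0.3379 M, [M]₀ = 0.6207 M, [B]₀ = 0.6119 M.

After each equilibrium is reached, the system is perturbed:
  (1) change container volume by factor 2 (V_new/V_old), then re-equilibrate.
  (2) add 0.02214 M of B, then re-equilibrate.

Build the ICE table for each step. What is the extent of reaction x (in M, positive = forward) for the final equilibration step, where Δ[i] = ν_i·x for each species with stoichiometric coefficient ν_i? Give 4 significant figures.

x = -0.004245 M

Q₀ = 2644 vs Keq = 12.25 ⇒ Q>K, reverse
Step 1:
                   A          C          M          B
  Initial    0.01535     0.3379     0.6207     0.6119
  Change     0.08786     0.2636     0.2636    -0.1757
  Equil       0.1032     0.6015     0.8843     0.4362
  solve Keq expr → x = -0.08786; check Q = 12.25
Then change container volume by factor 2 (V_new/V_old).
Step 2:
                   A          C          M          B
  Initial    0.05161     0.3007     0.4421     0.2181
  Change     0.04323     0.1297     0.1297   -0.08646
  Equil      0.09484     0.4304     0.5718     0.1316
  solve Keq expr → x = -0.04323; check Q = 12.25
Then add 0.02214 M of B.
Step 3:
                   A          C          M          B
  Initial    0.09484     0.4304     0.5718     0.1538
  Change    0.004245    0.01274    0.01274   -0.00849
  Equil      0.09908     0.4432     0.5846     0.1453
  solve Keq expr → x = -0.004245; check Q = 12.25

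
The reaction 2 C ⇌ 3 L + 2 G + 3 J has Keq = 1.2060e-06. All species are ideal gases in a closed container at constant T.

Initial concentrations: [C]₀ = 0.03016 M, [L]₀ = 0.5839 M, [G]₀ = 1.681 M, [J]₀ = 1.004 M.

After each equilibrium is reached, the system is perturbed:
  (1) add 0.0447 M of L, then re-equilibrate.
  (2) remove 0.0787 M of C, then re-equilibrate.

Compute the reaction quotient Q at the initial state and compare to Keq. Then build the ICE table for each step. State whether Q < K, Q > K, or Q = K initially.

Q₀ = 625.9; Q > K (proceeds reverse)

Q₀ = 625.9 vs Keq = 1.2060e-06 ⇒ Q>K, reverse
Step 1:
                    C           L           G           J
  I           0.03016      0.5839       1.681       1.004
  C            0.3816     -0.5724     -0.3816     -0.5724
  E            0.4118     0.01146       1.299      0.4316
  solve Keq expr → x = -0.1908; check Q = 1.2060e-06
Then add 0.0447 M of L.
Step 2:
                    C           L           G           J
  I            0.4118     0.05616       1.299      0.4316
  C           0.02844    -0.04267    -0.02844    -0.04267
  E            0.4402      0.0135       1.271      0.3889
  solve Keq expr → x = -0.01422; check Q = 1.2060e-06
Then remove 0.0787 M of C.
Step 3:
                    C           L           G           J
  I            0.3615      0.0135       1.271      0.3889
  C          0.001055   -0.001583   -0.001055   -0.001583
  E            0.3626     0.01192        1.27      0.3873
  solve Keq expr → x = -5.2766e-04; check Q = 1.2060e-06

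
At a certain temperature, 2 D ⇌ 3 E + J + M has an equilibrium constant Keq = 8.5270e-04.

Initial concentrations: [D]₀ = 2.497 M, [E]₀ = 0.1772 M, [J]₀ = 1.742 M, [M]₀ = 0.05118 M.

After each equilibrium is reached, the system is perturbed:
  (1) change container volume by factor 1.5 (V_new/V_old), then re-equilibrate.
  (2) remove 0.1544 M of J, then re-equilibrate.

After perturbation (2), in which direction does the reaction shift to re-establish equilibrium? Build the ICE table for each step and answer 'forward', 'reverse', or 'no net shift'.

Q₀ = 7.9561e-05 vs Keq = 8.5270e-04 ⇒ Q<K, forward
Step 1:
                  D         E         J         M
  init        2.497    0.1772     1.742   0.05118
  Δ        -0.08727    0.1309   0.04363   0.04363
  eq           2.41    0.3081     1.786   0.09481
  solve Keq expr → x = 0.04363; check Q = 8.5270e-04
Then change container volume by factor 1.5 (V_new/V_old).
Step 2:
                  D         E         J         M
  init        1.606    0.2054      1.19   0.06321
  Δ        -0.04433    0.0665   0.02217   0.02217
  eq          1.562    0.2719     1.213   0.08537
  solve Keq expr → x = 0.02217; check Q = 8.5270e-04
Then remove 0.1544 M of J.
Step 3:
                  D         E         J         M
  init        1.562    0.2719     1.058   0.08537
  Δ        -0.00572   0.00858   0.00286   0.00286
  eq          1.556    0.2805     1.061   0.08823
  solve Keq expr → x = 0.00286; check Q = 8.5270e-04

Direction: forward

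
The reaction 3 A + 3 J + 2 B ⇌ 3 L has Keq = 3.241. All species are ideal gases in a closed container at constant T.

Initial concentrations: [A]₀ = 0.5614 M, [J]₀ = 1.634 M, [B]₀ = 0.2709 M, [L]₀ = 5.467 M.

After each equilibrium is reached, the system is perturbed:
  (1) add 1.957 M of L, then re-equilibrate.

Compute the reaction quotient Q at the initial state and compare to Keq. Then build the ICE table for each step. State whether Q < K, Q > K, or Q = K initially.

Q₀ = 2884 vs Keq = 3.241 ⇒ Q>K, reverse
Step 1:
                  A         J         B         L
  I          0.5614     1.634    0.2709     5.467
  C          0.8508    0.8508    0.5672   -0.8508
  E           1.412     2.485    0.8381     4.616
  solve Keq expr → x = -0.2836; check Q = 3.241
Then add 1.957 M of L.
Step 2:
                  A         J         B         L
  I           1.412     2.485    0.8381     6.573
  C          0.2089    0.2089    0.1393   -0.2089
  E           1.621     2.694    0.9774     6.364
  solve Keq expr → x = -0.06963; check Q = 3.241

Q₀ = 2884; Q > K (proceeds reverse)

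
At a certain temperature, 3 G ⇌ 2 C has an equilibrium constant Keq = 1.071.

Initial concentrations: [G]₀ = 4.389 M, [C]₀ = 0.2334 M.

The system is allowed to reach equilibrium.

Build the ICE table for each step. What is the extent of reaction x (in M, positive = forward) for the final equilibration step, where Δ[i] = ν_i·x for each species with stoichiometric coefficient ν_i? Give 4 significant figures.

Q₀ = 6.4432e-04 vs Keq = 1.071 ⇒ Q<K, forward
Step 1:
                  G         C
  I           4.389    0.2334
  C           -2.79      1.86
  E           1.599     2.093
  solve Keq expr → x = 0.9299; check Q = 1.071

x = 0.9299 M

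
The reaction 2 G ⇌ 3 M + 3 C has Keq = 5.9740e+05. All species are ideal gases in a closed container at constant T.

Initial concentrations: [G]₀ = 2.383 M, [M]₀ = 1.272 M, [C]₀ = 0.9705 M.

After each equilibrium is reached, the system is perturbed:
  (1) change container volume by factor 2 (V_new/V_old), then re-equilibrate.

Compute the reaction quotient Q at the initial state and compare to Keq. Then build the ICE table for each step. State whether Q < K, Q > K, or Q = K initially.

Q₀ = 0.3313 vs Keq = 5.9740e+05 ⇒ Q<K, forward
Step 1:
                    G           M           C
  init          2.383       1.272      0.9705
  Δ            -2.264       3.396       3.396
  eq           0.1191       4.668       4.366
  solve Keq expr → x = 1.132; check Q = 5.9740e+05
Then change container volume by factor 2 (V_new/V_old).
Step 2:
                    G           M           C
  init        0.05953       2.334       2.183
  Δ          -0.04332     0.06498     0.06498
  eq           0.0162       2.399       2.248
  solve Keq expr → x = 0.02166; check Q = 5.9740e+05

Q₀ = 0.3313; Q < K (proceeds forward)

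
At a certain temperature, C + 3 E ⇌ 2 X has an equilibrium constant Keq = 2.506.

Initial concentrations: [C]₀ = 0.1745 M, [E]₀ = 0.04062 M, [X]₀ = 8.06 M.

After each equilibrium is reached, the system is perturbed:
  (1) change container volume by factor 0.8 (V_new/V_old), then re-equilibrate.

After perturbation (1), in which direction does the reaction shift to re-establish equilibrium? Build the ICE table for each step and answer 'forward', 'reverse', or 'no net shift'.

Q₀ = 5.5546e+06 vs Keq = 2.506 ⇒ Q>K, reverse
Step 1:
                  C         E         X
  init       0.1745   0.04062      8.06
  Δ          0.8308     2.492    -1.662
  eq          1.005     2.533     6.398
  solve Keq expr → x = -0.8308; check Q = 2.506
Then change container volume by factor 0.8 (V_new/V_old).
Step 2:
                  C         E         X
  init        1.257     3.166     7.998
  Δ         -0.1034   -0.3102    0.2068
  eq          1.153     2.856     8.205
  solve Keq expr → x = 0.1034; check Q = 2.506

Direction: forward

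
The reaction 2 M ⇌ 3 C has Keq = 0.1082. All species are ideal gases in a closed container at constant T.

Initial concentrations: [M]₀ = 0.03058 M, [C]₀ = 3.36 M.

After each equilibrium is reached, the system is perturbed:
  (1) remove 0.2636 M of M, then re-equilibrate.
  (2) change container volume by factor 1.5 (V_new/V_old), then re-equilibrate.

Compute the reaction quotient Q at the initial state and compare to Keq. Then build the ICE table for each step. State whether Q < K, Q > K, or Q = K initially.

Q₀ = 4.0564e+04 vs Keq = 0.1082 ⇒ Q>K, reverse
Step 1:
                  M         C
  init      0.03058      3.36
  Δ            1.77    -2.655
  eq            1.8    0.7052
  solve Keq expr → x = -0.8849; check Q = 0.1082
Then remove 0.2636 M of M.
Step 2:
                  M         C
  init        1.537    0.7052
  Δ         0.03981  -0.05972
  eq          1.577    0.6455
  solve Keq expr → x = -0.01991; check Q = 0.1082
Then change container volume by factor 1.5 (V_new/V_old).
Step 3:
                  M         C
  init        1.051    0.4303
  Δ        -0.03433   0.05149
  eq          1.017    0.4818
  solve Keq expr → x = 0.01716; check Q = 0.1082

Q₀ = 4.0564e+04; Q > K (proceeds reverse)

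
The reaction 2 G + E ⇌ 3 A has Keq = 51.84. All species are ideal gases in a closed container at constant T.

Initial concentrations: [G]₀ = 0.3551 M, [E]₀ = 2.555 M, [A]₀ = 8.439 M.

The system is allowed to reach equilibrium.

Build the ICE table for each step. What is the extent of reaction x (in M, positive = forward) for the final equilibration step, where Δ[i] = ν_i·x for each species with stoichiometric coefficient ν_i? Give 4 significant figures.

Q₀ = 1865 vs Keq = 51.84 ⇒ Q>K, reverse
Step 1:
                    G           E           A
  I            0.3551       2.555       8.439
  C             1.061      0.5307      -1.592
  E             1.417       3.086       6.847
  solve Keq expr → x = -0.5307; check Q = 51.84

x = -0.5307 M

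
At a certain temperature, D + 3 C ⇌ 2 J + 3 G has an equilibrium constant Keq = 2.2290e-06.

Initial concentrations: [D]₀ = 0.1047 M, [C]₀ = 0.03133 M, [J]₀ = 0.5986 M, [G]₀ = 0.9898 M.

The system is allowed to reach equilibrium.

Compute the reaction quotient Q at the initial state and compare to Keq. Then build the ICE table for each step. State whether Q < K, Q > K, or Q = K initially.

Q₀ = 1.0792e+05; Q > K (proceeds reverse)

Q₀ = 1.0792e+05 vs Keq = 2.2290e-06 ⇒ Q>K, reverse
Step 1:
                  D         C         J         G
  Initial    0.1047   0.03133    0.5986    0.9898
  Change     0.2897    0.8692   -0.5795   -0.8692
  Equil      0.3944    0.9005   0.01913    0.1206
  solve Keq expr → x = -0.2897; check Q = 2.2290e-06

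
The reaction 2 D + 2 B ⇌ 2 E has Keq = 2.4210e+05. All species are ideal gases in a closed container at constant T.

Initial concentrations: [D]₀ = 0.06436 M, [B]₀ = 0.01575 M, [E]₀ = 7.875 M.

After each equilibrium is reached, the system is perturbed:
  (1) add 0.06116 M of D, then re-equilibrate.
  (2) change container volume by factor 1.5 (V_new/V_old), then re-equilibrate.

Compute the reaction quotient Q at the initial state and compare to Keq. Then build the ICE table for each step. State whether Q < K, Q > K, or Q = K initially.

Q₀ = 6.0354e+07; Q > K (proceeds reverse)

Q₀ = 6.0354e+07 vs Keq = 2.4210e+05 ⇒ Q>K, reverse
Step 1:
                    D           B           E
  Initial     0.06436     0.01575       7.875
  Change      0.08807     0.08807    -0.08807
  Equil        0.1524      0.1038       7.787
  solve Keq expr → x = -0.04404; check Q = 2.4210e+05
Then add 0.06116 M of D.
Step 2:
                    D           B           E
  Initial      0.2136      0.1038       7.787
  Change      -0.0213     -0.0213      0.0213
  Equil        0.1923     0.08253       7.808
  solve Keq expr → x = 0.01065; check Q = 2.4210e+05
Then change container volume by factor 1.5 (V_new/V_old).
Step 3:
                    D           B           E
  Initial      0.1282     0.05502       5.205
  Change       0.0174      0.0174     -0.0174
  Equil        0.1456     0.07242       5.188
  solve Keq expr → x = -0.008701; check Q = 2.4210e+05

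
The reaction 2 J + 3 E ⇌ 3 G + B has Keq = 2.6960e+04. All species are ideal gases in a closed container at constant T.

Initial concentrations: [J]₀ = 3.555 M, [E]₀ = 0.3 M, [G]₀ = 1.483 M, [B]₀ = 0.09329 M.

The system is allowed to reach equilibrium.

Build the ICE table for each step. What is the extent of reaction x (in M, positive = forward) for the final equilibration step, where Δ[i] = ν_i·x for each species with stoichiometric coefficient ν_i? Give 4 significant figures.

Q₀ = 0.8917 vs Keq = 2.6960e+04 ⇒ Q<K, forward
Step 1:
                  J         E         G         B
  Initial     3.555       0.3     1.483   0.09329
  Change      -0.19    -0.285     0.285   0.09498
  Equil       3.365   0.01505     1.768    0.1883
  solve Keq expr → x = 0.09498; check Q = 2.6960e+04

x = 0.09498 M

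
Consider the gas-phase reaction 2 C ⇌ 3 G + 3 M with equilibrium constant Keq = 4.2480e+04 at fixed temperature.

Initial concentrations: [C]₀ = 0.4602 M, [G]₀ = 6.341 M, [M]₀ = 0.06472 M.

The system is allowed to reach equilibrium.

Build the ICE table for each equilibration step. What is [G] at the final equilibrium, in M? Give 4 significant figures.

Q₀ = 0.3264 vs Keq = 4.2480e+04 ⇒ Q<K, forward
Step 1:
                  C         G         M
  init       0.4602     6.341   0.06472
  Δ         -0.4103    0.6154    0.6154
  eq        0.04993     6.956    0.6801
  solve Keq expr → x = 0.2051; check Q = 4.2480e+04

[G]_eq = 6.956 M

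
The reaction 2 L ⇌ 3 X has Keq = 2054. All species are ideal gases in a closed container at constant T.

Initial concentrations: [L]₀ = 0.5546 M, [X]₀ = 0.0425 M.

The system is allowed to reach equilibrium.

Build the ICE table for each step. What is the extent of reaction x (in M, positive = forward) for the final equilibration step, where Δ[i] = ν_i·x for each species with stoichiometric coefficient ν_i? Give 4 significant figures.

Q₀ = 2.4958e-04 vs Keq = 2054 ⇒ Q<K, forward
Step 1:
                  L         X
  I          0.5546    0.0425
  C         -0.5374     0.806
  E         0.01725    0.8485
  solve Keq expr → x = 0.2687; check Q = 2054

x = 0.2687 M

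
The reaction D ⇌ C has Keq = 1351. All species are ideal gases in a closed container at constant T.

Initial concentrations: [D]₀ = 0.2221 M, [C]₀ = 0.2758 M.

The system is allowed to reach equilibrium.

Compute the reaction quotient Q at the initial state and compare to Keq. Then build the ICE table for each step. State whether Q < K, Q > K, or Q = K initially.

Q₀ = 1.242; Q < K (proceeds forward)

Q₀ = 1.242 vs Keq = 1351 ⇒ Q<K, forward
Step 1:
                    D           C
  init         0.2221      0.2758
  Δ           -0.2217      0.2217
  eq       3.6827e-04      0.4975
  solve Keq expr → x = 0.2217; check Q = 1351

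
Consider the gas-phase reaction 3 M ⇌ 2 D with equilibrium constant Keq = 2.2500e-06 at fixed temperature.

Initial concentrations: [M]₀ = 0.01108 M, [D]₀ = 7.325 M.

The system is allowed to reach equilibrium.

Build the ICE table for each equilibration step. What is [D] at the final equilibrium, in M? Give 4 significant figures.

Q₀ = 3.9445e+07 vs Keq = 2.2500e-06 ⇒ Q>K, reverse
Step 1:
                   M          D
  init       0.01108      7.325
  Δ            10.91     -7.271
  eq           10.92    0.05411
  solve Keq expr → x = -3.635; check Q = 2.2500e-06

[D]_eq = 0.05411 M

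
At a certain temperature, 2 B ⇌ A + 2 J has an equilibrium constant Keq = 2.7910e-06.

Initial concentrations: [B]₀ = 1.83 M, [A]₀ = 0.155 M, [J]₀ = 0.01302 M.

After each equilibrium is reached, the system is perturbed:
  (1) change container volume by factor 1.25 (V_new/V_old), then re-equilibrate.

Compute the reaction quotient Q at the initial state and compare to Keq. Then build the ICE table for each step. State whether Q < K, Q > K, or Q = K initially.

Q₀ = 7.8461e-06 vs Keq = 2.7910e-06 ⇒ Q>K, reverse
Step 1:
                    B           A           J
  I              1.83       0.155     0.01302
  C          0.005167   -0.002583   -0.005167
  E             1.835      0.1524    0.007853
  solve Keq expr → x = -0.002583; check Q = 2.7910e-06
Then change container volume by factor 1.25 (V_new/V_old).
Step 2:
                    B           A           J
  I             1.468      0.1219    0.006282
  C       -7.2761e-04  3.6381e-04  7.2761e-04
  E             1.467      0.1223     0.00701
  solve Keq expr → x = 3.6381e-04; check Q = 2.7910e-06

Q₀ = 7.8461e-06; Q > K (proceeds reverse)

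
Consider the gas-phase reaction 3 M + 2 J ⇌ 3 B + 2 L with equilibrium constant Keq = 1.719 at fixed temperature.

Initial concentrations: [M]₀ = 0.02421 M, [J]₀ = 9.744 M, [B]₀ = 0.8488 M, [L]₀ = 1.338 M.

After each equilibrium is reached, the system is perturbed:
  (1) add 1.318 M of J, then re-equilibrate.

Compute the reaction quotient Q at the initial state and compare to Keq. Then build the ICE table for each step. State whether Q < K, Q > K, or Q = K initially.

Q₀ = 812.6 vs Keq = 1.719 ⇒ Q>K, reverse
Step 1:
                   M          J          B          L
  I          0.02421      9.744     0.8488      1.338
  C           0.1281    0.08542    -0.1281   -0.08542
  E           0.1523      9.829     0.7207      1.253
  solve Keq expr → x = -0.04271; check Q = 1.719
Then add 1.318 M of J.
Step 2:
                   M          J          B          L
  I           0.1523      11.15     0.7207      1.253
  C        -0.009803  -0.006536   0.009803   0.006536
  E           0.1425      11.14     0.7305      1.259
  solve Keq expr → x = 0.003268; check Q = 1.719

Q₀ = 812.6; Q > K (proceeds reverse)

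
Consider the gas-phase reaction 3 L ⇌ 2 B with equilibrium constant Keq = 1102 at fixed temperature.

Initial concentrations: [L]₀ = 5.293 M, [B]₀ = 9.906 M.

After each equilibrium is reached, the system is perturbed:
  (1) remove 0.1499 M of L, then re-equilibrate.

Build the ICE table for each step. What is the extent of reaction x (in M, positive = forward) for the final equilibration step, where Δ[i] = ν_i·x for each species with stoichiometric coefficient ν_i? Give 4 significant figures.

x = -0.04907 M

Q₀ = 0.6617 vs Keq = 1102 ⇒ Q<K, forward
Step 1:
                    L           B
  I             5.293       9.906
  C            -4.756        3.17
  E            0.5374       13.08
  solve Keq expr → x = 1.585; check Q = 1102
Then remove 0.1499 M of L.
Step 2:
                    L           B
  I            0.3875       13.08
  C            0.1472    -0.09814
  E            0.5347       12.98
  solve Keq expr → x = -0.04907; check Q = 1102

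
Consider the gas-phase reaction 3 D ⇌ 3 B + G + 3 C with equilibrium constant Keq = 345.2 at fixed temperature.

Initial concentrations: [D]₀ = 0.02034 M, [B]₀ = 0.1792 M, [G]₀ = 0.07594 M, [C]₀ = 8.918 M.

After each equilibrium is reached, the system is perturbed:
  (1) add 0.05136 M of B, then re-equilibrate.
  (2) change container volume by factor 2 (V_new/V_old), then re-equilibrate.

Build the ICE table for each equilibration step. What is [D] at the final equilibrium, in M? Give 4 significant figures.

Q₀ = 3.6833e+04 vs Keq = 345.2 ⇒ Q>K, reverse
Step 1:
                   D          B          G          C
  init       0.02034     0.1792    0.07594      8.918
  Δ           0.0459    -0.0459    -0.0153    -0.0459
  eq         0.06624     0.1333    0.06064      8.872
  solve Keq expr → x = -0.0153; check Q = 345.2
Then add 0.05136 M of B.
Step 2:
                   D          B          G          C
  init       0.06624     0.1847    0.06064      8.872
  Δ          0.01533   -0.01533   -0.00511   -0.01533
  eq         0.08157     0.1693    0.05553      8.857
  solve Keq expr → x = -0.00511; check Q = 345.2
Then change container volume by factor 2 (V_new/V_old).
Step 3:
                   D          B          G          C
  init       0.04078    0.08467    0.02777      4.428
  Δ         -0.01937    0.01937   0.006456    0.01937
  eq         0.02142      0.104    0.03422      4.448
  solve Keq expr → x = 0.006456; check Q = 345.2

[D]_eq = 0.02142 M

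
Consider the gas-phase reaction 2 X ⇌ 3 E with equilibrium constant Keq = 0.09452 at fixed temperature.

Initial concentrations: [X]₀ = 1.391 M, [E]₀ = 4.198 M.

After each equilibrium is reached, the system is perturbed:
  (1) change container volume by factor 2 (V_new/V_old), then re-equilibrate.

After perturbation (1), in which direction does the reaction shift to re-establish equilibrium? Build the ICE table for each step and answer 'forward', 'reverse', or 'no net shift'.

Direction: forward

Q₀ = 38.24 vs Keq = 0.09452 ⇒ Q>K, reverse
Step 1:
                   X          E
  I            1.391      4.198
  C              2.1      -3.15
  E            3.491      1.048
  solve Keq expr → x = -1.05; check Q = 0.09452
Then change container volume by factor 2 (V_new/V_old).
Step 2:
                   X          E
  I            1.745     0.5241
  C         -0.07766     0.1165
  E            1.668     0.6406
  solve Keq expr → x = 0.03883; check Q = 0.09452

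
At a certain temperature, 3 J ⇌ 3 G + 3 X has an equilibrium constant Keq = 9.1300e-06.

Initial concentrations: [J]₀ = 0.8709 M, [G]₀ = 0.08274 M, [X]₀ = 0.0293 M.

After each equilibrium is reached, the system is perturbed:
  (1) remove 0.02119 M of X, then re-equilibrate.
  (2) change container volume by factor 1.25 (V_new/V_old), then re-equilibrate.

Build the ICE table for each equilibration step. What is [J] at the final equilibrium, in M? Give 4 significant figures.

Q₀ = 2.1570e-08 vs Keq = 9.1300e-06 ⇒ Q<K, forward
Step 1:
                   J          G          X
  init        0.8709    0.08274     0.0293
  Δ         -0.07564    0.07564    0.07564
  eq          0.7953     0.1584     0.1049
  solve Keq expr → x = 0.02521; check Q = 9.1300e-06
Then remove 0.02119 M of X.
Step 2:
                   J          G          X
  init        0.7953     0.1584    0.08375
  Δ         -0.01219    0.01219    0.01219
  eq          0.7831     0.1706    0.09595
  solve Keq expr → x = 0.004065; check Q = 9.1300e-06
Then change container volume by factor 1.25 (V_new/V_old).
Step 3:
                   J          G          X
  init        0.6265     0.1365    0.07676
  Δ          -0.0107     0.0107     0.0107
  eq          0.6158     0.1472    0.08745
  solve Keq expr → x = 0.003565; check Q = 9.1300e-06

[J]_eq = 0.6158 M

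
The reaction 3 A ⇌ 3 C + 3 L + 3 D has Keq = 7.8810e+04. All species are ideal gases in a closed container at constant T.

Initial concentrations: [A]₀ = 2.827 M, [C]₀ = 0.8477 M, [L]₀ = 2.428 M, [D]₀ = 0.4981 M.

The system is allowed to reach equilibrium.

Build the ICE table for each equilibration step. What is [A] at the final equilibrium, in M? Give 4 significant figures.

Q₀ = 0.04769 vs Keq = 7.8810e+04 ⇒ Q<K, forward
Step 1:
                  A         C         L         D
  Initial     2.827    0.8477     2.428    0.4981
  Change     -2.053     2.053     2.053     2.053
  Equil      0.7737     2.901     4.481     2.551
  solve Keq expr → x = 0.6844; check Q = 7.8810e+04

[A]_eq = 0.7737 M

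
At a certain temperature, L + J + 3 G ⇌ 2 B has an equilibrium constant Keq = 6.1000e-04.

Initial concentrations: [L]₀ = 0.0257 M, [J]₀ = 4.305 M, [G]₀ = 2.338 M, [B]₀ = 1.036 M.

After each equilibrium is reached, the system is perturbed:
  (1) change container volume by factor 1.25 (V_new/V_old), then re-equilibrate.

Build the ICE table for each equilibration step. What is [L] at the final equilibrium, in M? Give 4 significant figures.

[L]_eq = 0.3634 M

Q₀ = 0.7591 vs Keq = 6.1000e-04 ⇒ Q>K, reverse
Step 1:
                  L         J         G         B
  Initial    0.0257     4.305     2.338     1.036
  Change     0.4013    0.4013     1.204   -0.8026
  Equil       0.427     4.706     3.542    0.2334
  solve Keq expr → x = -0.4013; check Q = 6.1000e-04
Then change container volume by factor 1.25 (V_new/V_old).
Step 2:
                  L         J         G         B
  Initial    0.3416     3.765     2.834    0.1867
  Change    0.02184   0.02184   0.06553  -0.04369
  Equil      0.3634     3.787     2.899     0.143
  solve Keq expr → x = -0.02184; check Q = 6.1000e-04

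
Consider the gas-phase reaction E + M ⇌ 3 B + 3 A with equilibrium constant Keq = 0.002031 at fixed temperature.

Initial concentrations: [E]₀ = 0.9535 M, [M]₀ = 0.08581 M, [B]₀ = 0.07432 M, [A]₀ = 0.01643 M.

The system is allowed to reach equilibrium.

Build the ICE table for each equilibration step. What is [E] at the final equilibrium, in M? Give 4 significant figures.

Q₀ = 2.2252e-08 vs Keq = 0.002031 ⇒ Q<K, forward
Step 1:
                  E         M         B         A
  Initial    0.9535   0.08581   0.07432   0.01643
  Change    -0.0519   -0.0519    0.1557    0.1557
  Equil      0.9016   0.03391      0.23    0.1721
  solve Keq expr → x = 0.0519; check Q = 0.002031

[E]_eq = 0.9016 M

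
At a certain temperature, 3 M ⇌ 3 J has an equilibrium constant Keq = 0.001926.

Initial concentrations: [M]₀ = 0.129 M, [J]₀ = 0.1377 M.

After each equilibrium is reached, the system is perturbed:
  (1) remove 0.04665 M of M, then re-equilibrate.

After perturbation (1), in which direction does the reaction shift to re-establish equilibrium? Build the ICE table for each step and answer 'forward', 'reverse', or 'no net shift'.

Q₀ = 1.216 vs Keq = 0.001926 ⇒ Q>K, reverse
Step 1:
                    M           J
  Initial       0.129      0.1377
  Change       0.1082     -0.1082
  Equil        0.2372     0.02951
  solve Keq expr → x = -0.03606; check Q = 0.001926
Then remove 0.04665 M of M.
Step 2:
                    M           J
  Initial      0.1905     0.02951
  Change     0.005162   -0.005162
  Equil        0.1957     0.02435
  solve Keq expr → x = -0.001721; check Q = 0.001926

Direction: reverse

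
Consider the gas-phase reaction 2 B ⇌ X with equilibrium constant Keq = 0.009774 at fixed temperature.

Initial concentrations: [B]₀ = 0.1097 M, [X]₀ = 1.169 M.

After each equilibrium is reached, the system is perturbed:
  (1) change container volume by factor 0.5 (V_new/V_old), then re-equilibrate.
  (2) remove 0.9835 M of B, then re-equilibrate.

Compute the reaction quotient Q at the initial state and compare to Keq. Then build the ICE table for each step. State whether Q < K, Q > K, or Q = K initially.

Q₀ = 97.14; Q > K (proceeds reverse)

Q₀ = 97.14 vs Keq = 0.009774 ⇒ Q>K, reverse
Step 1:
                   B          X
  I           0.1097      1.169
  C            2.231     -1.115
  E            2.341    0.05355
  solve Keq expr → x = -1.115; check Q = 0.009774
Then change container volume by factor 0.5 (V_new/V_old).
Step 2:
                   B          X
  I            4.681     0.1071
  C          -0.1816     0.0908
  E              4.5     0.1979
  solve Keq expr → x = 0.0908; check Q = 0.009774
Then remove 0.9835 M of B.
Step 3:
                   B          X
  I            3.516     0.1979
  C           0.1352   -0.06758
  E            3.651     0.1303
  solve Keq expr → x = -0.06758; check Q = 0.009774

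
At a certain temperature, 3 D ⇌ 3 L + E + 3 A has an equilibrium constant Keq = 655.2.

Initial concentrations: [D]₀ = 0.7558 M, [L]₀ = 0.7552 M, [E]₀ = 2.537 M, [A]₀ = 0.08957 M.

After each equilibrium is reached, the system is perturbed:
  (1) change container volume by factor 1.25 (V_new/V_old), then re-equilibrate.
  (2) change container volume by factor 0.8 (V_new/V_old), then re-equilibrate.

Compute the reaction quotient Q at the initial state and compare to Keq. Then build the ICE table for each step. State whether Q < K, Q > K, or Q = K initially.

Q₀ = 0.001819 vs Keq = 655.2 ⇒ Q<K, forward
Step 1:
                  D         L         E         A
  I          0.7558    0.7552     2.537   0.08957
  C          -0.604     0.604    0.2013     0.604
  E          0.1518     1.359     2.738    0.6935
  solve Keq expr → x = 0.2013; check Q = 655.2
Then change container volume by factor 1.25 (V_new/V_old).
Step 2:
                  D         L         E         A
  I          0.1215     1.087     2.191    0.5548
  C        -0.02492   0.02492  0.008308   0.02492
  E         0.09654     1.112     2.199    0.5798
  solve Keq expr → x = 0.008308; check Q = 655.2
Then change container volume by factor 0.8 (V_new/V_old).
Step 3:
                  D         L         E         A
  I          0.1207      1.39     2.749    0.7247
  C         0.03116  -0.03116  -0.01039  -0.03116
  E          0.1518     1.359     2.738    0.6935
  solve Keq expr → x = -0.01039; check Q = 655.2

Q₀ = 0.001819; Q < K (proceeds forward)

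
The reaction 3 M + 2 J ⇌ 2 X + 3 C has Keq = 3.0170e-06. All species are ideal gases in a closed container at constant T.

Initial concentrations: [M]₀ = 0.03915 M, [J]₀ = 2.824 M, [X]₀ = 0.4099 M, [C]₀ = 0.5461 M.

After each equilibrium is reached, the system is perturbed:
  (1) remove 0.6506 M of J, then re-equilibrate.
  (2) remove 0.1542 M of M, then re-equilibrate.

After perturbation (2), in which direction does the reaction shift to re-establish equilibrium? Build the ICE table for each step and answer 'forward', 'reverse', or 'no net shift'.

Direction: reverse

Q₀ = 57.18 vs Keq = 3.0170e-06 ⇒ Q>K, reverse
Step 1:
                    M           J           X           C
  init        0.03915       2.824      0.4099      0.5461
  Δ            0.4708      0.3139     -0.3139     -0.4708
  eq           0.5099       3.138     0.09604     0.07531
  solve Keq expr → x = -0.1569; check Q = 3.0170e-06
Then remove 0.6506 M of J.
Step 2:
                    M           J           X           C
  init         0.5099       2.487     0.09604     0.07531
  Δ          0.007427    0.004951   -0.004951   -0.007427
  eq           0.5174       2.492     0.09109     0.06788
  solve Keq expr → x = -0.002476; check Q = 3.0170e-06
Then remove 0.1542 M of M.
Step 3:
                    M           J           X           C
  init         0.3632       2.492     0.09109     0.06788
  Δ           0.01439    0.009594   -0.009594    -0.01439
  eq           0.3776       2.502     0.08149     0.05349
  solve Keq expr → x = -0.004797; check Q = 3.0170e-06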